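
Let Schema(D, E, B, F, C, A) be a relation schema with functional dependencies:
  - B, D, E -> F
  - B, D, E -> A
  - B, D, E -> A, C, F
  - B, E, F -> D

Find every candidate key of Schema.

{B, D, E}, {B, E, F}

Attributes never on any right-hand side: {B, E} — every candidate key must contain all of them.
{B, D, E} is a candidate key since {B, D, E}⁺ = {A, B, C, D, E, F} covers every attribute.
{B, E, F} is a candidate key since {B, E, F}⁺ = {A, B, C, D, E, F} covers every attribute.
These are minimal and exhaustive — every other superkey contains one of them.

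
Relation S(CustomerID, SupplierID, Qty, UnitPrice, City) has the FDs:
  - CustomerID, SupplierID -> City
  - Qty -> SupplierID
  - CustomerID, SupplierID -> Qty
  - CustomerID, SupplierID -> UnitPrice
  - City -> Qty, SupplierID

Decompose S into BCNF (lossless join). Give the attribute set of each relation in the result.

{City, CustomerID, UnitPrice}; {City, Qty}; {Qty, SupplierID}

Candidate keys of the original relation: {City, CustomerID}, {CustomerID, Qty}, {CustomerID, SupplierID}.
Within {City, CustomerID, Qty, SupplierID, UnitPrice}: {Qty}⁺ ∩ {City, CustomerID, Qty, SupplierID, UnitPrice} = {Qty, SupplierID}, not the whole set, so Qty -> SupplierID violates BCNF; decompose into {Qty, SupplierID} and {City, CustomerID, Qty, UnitPrice}.
{Qty, SupplierID} is in BCNF.
Within {City, CustomerID, Qty, UnitPrice}: {City}⁺ ∩ {City, CustomerID, Qty, UnitPrice} = {City, Qty}, not the whole set, so City -> Qty violates BCNF; decompose into {City, Qty} and {City, CustomerID, UnitPrice}.
{City, Qty} is in BCNF.
{City, CustomerID, UnitPrice} is in BCNF.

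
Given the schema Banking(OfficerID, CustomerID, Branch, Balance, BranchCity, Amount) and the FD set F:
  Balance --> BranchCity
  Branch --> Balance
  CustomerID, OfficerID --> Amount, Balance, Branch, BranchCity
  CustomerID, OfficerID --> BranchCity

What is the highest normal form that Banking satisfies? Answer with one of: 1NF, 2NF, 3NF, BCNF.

Candidate key: {CustomerID, OfficerID}. Prime attributes: {CustomerID, OfficerID}.
Balance --> BranchCity breaks BCNF: {Balance}⁺ = {Balance, BranchCity}, so {Balance} is not a superkey.
Balance --> BranchCity determines the non-prime attribute {BranchCity} from a non-superkey — 3NF is violated.
Checking every proper subset of each key, none determines a non-prime attribute — 2NF is satisfied.

2NF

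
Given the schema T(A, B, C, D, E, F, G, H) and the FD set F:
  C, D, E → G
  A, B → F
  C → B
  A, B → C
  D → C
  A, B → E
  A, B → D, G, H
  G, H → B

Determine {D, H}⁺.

{B, C, D, H}

Start with {D, H}.
D → C applies; add {C} → now {C, D, H}.
C → B applies; add {B} → now {B, C, D, H}.
No further FD applies.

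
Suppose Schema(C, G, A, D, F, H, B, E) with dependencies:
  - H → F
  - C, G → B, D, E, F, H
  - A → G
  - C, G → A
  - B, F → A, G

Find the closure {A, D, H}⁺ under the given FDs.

{A, D, F, G, H}

Start with {A, D, H}.
H → F applies; add {F} → now {A, D, F, H}.
A → G applies; add {G} → now {A, D, F, G, H}.
No further FD applies.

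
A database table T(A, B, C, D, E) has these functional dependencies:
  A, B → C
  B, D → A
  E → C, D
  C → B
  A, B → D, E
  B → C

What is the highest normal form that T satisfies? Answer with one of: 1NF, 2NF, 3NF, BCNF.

Candidate keys: {A, B}, {A, C}, {B, D}, {C, D}, {E}. Prime attributes: {A, B, C, D, E}.
C → B breaks BCNF: {C}⁺ = {B, C}, so {C} is not a superkey.
But every attribute on its right side ({B}) is prime, and the same holds for every other non-superkey FD, so 3NF still holds.

3NF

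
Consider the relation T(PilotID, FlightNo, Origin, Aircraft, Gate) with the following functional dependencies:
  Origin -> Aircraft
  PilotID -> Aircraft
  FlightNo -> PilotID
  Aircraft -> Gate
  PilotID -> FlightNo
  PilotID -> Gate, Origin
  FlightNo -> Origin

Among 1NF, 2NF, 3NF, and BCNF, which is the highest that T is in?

2NF

Candidate keys: {FlightNo}, {PilotID}. Prime attributes: {FlightNo, PilotID}.
Origin -> Aircraft: {Origin}⁺ = {Aircraft, Gate, Origin}, which is not all of the attributes, so the left side is not a superkey — BCNF is violated.
Origin -> Aircraft has non-prime {Aircraft} on the right and a non-superkey on the left, so 3NF fails.
With only single-attribute keys there can be no partial dependency, so 2NF holds.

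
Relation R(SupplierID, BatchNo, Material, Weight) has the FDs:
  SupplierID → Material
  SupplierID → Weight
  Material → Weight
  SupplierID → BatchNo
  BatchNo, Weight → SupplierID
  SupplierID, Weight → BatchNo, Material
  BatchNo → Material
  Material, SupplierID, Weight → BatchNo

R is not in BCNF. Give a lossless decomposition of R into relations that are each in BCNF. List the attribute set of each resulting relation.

Candidate keys of the original relation: {BatchNo}, {SupplierID}.
{BatchNo, Material, SupplierID, Weight}: {Material} determines {Material, Weight} here but is not a superkey — split on Material → Weight, giving {Material, Weight} and {BatchNo, Material, SupplierID}.
{Material, Weight}: every determinant is a superkey — BCNF.
{BatchNo, Material, SupplierID}: every determinant is a superkey — BCNF.

{BatchNo, Material, SupplierID}; {Material, Weight}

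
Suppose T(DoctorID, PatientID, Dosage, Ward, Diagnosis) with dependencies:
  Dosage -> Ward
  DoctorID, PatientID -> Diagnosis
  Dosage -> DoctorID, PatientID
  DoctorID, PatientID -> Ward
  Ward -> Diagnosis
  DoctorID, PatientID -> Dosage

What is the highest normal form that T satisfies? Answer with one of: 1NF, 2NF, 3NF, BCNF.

2NF

Candidate keys: {DoctorID, PatientID}, {Dosage}. Prime attributes: {DoctorID, Dosage, PatientID}.
Ward -> Diagnosis breaks BCNF: {Ward}⁺ = {Diagnosis, Ward}, so {Ward} is not a superkey.
Ward -> Diagnosis has non-prime {Diagnosis} on the right and a non-superkey on the left, so 3NF fails.
Checking every proper subset of each key, none determines a non-prime attribute — 2NF is satisfied.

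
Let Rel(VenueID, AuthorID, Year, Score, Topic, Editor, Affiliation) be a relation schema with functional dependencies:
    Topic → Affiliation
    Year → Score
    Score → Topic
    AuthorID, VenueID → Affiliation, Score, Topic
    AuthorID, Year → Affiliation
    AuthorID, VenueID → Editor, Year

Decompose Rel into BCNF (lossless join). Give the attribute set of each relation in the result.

{Affiliation, Topic}; {AuthorID, Editor, VenueID, Year}; {Score, Topic}; {Score, Year}

Candidate key of the original relation: {AuthorID, VenueID}.
Within {Affiliation, AuthorID, Editor, Score, Topic, VenueID, Year}: {Topic}⁺ ∩ {Affiliation, AuthorID, Editor, Score, Topic, VenueID, Year} = {Affiliation, Topic}, not the whole set, so Topic → Affiliation violates BCNF; decompose into {Affiliation, Topic} and {AuthorID, Editor, Score, Topic, VenueID, Year}.
{Affiliation, Topic} is in BCNF.
Within {AuthorID, Editor, Score, Topic, VenueID, Year}: {Year}⁺ ∩ {AuthorID, Editor, Score, Topic, VenueID, Year} = {Score, Topic, Year}, not the whole set, so Year → Score, Topic violates BCNF; decompose into {Score, Topic, Year} and {AuthorID, Editor, VenueID, Year}.
Within {Score, Topic, Year}: {Score}⁺ ∩ {Score, Topic, Year} = {Score, Topic}, not the whole set, so Score → Topic violates BCNF; decompose into {Score, Topic} and {Score, Year}.
{Score, Topic} is in BCNF.
{Score, Year} is in BCNF.
{AuthorID, Editor, VenueID, Year} is in BCNF.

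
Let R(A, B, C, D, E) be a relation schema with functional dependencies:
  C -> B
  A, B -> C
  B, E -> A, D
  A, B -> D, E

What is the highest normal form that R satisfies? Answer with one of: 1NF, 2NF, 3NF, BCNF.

3NF

Candidate keys: {A, B}, {A, C}, {B, E}, {C, E}. Prime attributes: {A, B, C, E}.
C -> B: {C}⁺ = {B, C}, which is not all of the attributes, so the left side is not a superkey — BCNF is violated.
But every attribute on its right side ({B}) is prime, and the same holds for every other non-superkey FD, so 3NF still holds.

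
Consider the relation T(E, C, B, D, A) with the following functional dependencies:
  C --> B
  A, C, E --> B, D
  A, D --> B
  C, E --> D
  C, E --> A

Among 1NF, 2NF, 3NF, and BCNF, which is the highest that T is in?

1NF

Candidate key: {C, E}. Prime attributes: {C, E}.
For C --> B we have {C}⁺ = {B, C}; {C} is not a superkey, so BCNF fails.
Because {B} is non-prime and the left side of C --> B is not a superkey, the relation is not in 3NF.
The proper key subset {C} of {C, E} determines non-prime {B}, so the relation is not even in 2NF.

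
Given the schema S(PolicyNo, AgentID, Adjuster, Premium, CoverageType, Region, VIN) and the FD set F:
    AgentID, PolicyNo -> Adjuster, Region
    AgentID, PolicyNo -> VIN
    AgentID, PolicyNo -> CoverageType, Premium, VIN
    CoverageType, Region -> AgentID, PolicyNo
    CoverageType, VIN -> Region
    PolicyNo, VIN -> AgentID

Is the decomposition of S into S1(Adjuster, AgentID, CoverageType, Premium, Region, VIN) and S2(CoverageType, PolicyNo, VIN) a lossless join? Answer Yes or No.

S1 ∩ S2 = {CoverageType, VIN}; its closure under F is {Adjuster, AgentID, CoverageType, PolicyNo, Premium, Region, VIN}.
Since S1 ⊆ {Adjuster, AgentID, CoverageType, PolicyNo, Premium, Region, VIN}, the intersection is a superkey of S1; the decomposition is lossless.

Yes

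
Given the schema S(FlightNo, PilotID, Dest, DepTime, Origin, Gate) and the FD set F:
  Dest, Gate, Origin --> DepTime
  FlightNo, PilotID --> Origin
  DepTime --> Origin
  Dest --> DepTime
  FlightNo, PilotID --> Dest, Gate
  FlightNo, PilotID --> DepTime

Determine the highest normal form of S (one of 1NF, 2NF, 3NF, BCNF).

2NF

Candidate key: {FlightNo, PilotID}. Prime attributes: {FlightNo, PilotID}.
Dest, Gate, Origin --> DepTime: {Dest, Gate, Origin}⁺ = {DepTime, Dest, Gate, Origin}, which is not all of the attributes, so the left side is not a superkey — BCNF is violated.
Dest, Gate, Origin --> DepTime determines the non-prime attribute {DepTime} from a non-superkey — 3NF is violated.
No proper subset of a key has a non-prime attribute in its closure, so there is no partial dependency; 2NF holds.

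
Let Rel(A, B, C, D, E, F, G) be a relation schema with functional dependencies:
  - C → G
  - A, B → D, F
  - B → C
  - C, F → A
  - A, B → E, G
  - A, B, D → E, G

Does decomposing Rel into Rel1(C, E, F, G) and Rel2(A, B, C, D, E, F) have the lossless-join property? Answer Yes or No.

Rel1 ∩ Rel2 = {C, E, F}; its closure under F is {A, C, E, F, G}.
Since Rel1 ⊆ {A, C, E, F, G}, the intersection is a superkey of Rel1; the decomposition is lossless.

Yes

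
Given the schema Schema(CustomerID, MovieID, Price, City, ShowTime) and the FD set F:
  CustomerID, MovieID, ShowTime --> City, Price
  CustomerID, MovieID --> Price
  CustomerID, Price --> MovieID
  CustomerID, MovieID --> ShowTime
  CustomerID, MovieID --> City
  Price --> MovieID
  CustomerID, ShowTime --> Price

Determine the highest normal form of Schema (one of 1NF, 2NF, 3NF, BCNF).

Candidate keys: {CustomerID, MovieID}, {CustomerID, Price}, {CustomerID, ShowTime}. Prime attributes: {CustomerID, MovieID, Price, ShowTime}.
Price --> MovieID: {Price}⁺ = {MovieID, Price}, which is not all of the attributes, so the left side is not a superkey — BCNF is violated.
Since {MovieID} ⊆ prime attributes and every other non-superkey FD also has a prime right side, the schema is in 3NF.

3NF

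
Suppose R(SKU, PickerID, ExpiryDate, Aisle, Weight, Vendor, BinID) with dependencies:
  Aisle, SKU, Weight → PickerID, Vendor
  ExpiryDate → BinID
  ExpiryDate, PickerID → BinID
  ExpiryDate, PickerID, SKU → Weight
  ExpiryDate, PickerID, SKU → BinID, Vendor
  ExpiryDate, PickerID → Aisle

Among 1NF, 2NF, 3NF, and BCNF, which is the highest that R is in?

Candidate keys: {Aisle, ExpiryDate, SKU, Weight}, {ExpiryDate, PickerID, SKU}. Prime attributes: {Aisle, ExpiryDate, PickerID, SKU, Weight}.
Aisle, SKU, Weight → PickerID, Vendor: {Aisle, SKU, Weight}⁺ = {Aisle, PickerID, SKU, Vendor, Weight}, which is not all of the attributes, so the left side is not a superkey — BCNF is violated.
Aisle, SKU, Weight → PickerID, Vendor has non-prime {Vendor} on the right and a non-superkey on the left, so 3NF fails.
{ExpiryDate} is a proper subset of the key {ExpiryDate, PickerID, SKU}, and {ExpiryDate}⁺ contains the non-prime attribute {BinID} — a partial dependency, so 2NF is violated.

1NF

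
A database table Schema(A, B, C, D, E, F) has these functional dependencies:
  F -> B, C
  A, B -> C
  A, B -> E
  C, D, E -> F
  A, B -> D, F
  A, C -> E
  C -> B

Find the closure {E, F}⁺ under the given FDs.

Start with {E, F}.
F -> B, C applies; add {B, C} → now {B, C, E, F}.
No further FD applies.

{B, C, E, F}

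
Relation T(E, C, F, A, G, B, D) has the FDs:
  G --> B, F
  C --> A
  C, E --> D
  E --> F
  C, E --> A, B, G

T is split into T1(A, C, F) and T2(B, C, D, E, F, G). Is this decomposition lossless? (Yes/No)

Common attributes: {C, F}; their closure is {A, C, F}.
T1 is contained in that closure, so T1 ∩ T2 --> T1 holds and the join is lossless.

Yes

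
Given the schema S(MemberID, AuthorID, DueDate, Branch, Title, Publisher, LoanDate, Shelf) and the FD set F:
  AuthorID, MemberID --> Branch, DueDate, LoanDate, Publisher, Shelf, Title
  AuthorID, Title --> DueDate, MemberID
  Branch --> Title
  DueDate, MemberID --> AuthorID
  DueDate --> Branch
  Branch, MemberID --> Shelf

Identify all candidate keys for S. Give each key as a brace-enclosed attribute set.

{AuthorID, Branch} is a candidate key since {AuthorID, Branch}⁺ = {AuthorID, Branch, DueDate, LoanDate, MemberID, Publisher, Shelf, Title} covers every attribute.
{AuthorID, DueDate} is a candidate key since {AuthorID, DueDate}⁺ = {AuthorID, Branch, DueDate, LoanDate, MemberID, Publisher, Shelf, Title} covers every attribute.
{AuthorID, MemberID} is a candidate key since {AuthorID, MemberID}⁺ = {AuthorID, Branch, DueDate, LoanDate, MemberID, Publisher, Shelf, Title} covers every attribute.
{AuthorID, Title} is a candidate key since {AuthorID, Title}⁺ = {AuthorID, Branch, DueDate, LoanDate, MemberID, Publisher, Shelf, Title} covers every attribute.
{DueDate, MemberID} is a candidate key since {DueDate, MemberID}⁺ = {AuthorID, Branch, DueDate, LoanDate, MemberID, Publisher, Shelf, Title} covers every attribute.
These are minimal and exhaustive — every other superkey contains one of them.

{AuthorID, Branch}, {AuthorID, DueDate}, {AuthorID, MemberID}, {AuthorID, Title}, {DueDate, MemberID}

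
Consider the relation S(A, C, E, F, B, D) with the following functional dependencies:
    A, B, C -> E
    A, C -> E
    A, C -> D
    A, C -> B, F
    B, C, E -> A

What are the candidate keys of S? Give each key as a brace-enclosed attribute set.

{A, C}, {B, C, E}

No FD produces {C}, so it must be in every candidate key.
{A, C}⁺ = {A, B, C, D, E, F} — all of the relation — so {A, C} is a candidate key.
{B, C, E}⁺ = {A, B, C, D, E, F} — all of the relation — so {B, C, E} is a candidate key.
No proper subset of any of these is a key, and no other minimal superkey exists.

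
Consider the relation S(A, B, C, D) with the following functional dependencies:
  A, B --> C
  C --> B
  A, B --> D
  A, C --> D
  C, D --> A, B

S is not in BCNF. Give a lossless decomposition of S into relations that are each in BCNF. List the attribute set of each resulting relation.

{A, C, D}; {B, C}

Candidate keys of the original relation: {A, B}, {A, C}, {C, D}.
{A, B, C, D}: {C} determines {B, C} here but is not a superkey — split on C --> B, giving {B, C} and {A, C, D}.
{B, C}: every determinant is a superkey — BCNF.
{A, C, D}: every determinant is a superkey — BCNF.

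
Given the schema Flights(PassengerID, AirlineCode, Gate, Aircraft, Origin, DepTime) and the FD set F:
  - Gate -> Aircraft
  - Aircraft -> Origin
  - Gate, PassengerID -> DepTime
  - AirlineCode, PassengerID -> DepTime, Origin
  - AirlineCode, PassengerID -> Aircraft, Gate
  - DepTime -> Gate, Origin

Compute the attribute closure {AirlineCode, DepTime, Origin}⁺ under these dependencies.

{Aircraft, AirlineCode, DepTime, Gate, Origin}

Start with {AirlineCode, DepTime, Origin}.
DepTime -> Gate, Origin applies; add {Gate} → now {AirlineCode, DepTime, Gate, Origin}.
Gate -> Aircraft applies; add {Aircraft} → now {Aircraft, AirlineCode, DepTime, Gate, Origin}.
No further FD applies.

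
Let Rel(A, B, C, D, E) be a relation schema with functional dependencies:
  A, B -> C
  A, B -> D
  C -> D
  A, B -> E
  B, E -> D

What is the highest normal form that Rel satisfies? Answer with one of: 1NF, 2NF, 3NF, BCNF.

Candidate key: {A, B}. Prime attributes: {A, B}.
For C -> D we have {C}⁺ = {C, D}; {C} is not a superkey, so BCNF fails.
Because {D} is non-prime and the left side of C -> D is not a superkey, the relation is not in 3NF.
Checking every proper subset of each key, none determines a non-prime attribute — 2NF is satisfied.

2NF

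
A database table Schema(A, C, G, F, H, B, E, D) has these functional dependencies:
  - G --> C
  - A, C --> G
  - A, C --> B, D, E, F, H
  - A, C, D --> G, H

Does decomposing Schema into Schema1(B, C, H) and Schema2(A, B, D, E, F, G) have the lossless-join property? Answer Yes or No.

The shared attributes are {B} and {B}⁺ = {B}.
The closure covers neither Schema1 nor Schema2 entirely; the join is not lossless.

No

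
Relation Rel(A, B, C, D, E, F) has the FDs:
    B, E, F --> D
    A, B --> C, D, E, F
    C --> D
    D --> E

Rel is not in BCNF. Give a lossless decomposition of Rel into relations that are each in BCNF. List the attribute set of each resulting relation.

Candidate key of the original relation: {A, B}.
{A, B, C, D, E, F}: {B, E, F} determines {B, D, E, F} here but is not a superkey — split on B, E, F --> D, giving {B, D, E, F} and {A, B, C, E, F}.
{B, D, E, F}: {D} determines {D, E} here but is not a superkey — split on D --> E, giving {D, E} and {B, D, F}.
{D, E} is in BCNF.
{B, D, F} is in BCNF.
{A, B, C, E, F}: {C} determines {C, E} here but is not a superkey — split on C --> E, giving {C, E} and {A, B, C, F}.
{C, E} is in BCNF.
{A, B, C, F} is in BCNF.

{A, B, C, F}; {B, D, F}; {C, E}; {D, E}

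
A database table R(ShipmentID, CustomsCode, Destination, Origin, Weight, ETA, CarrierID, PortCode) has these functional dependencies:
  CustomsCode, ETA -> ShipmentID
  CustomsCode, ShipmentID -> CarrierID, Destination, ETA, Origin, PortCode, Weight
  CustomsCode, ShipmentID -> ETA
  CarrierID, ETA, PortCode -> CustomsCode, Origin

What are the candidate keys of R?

{CustomsCode, ETA}⁺ = {CarrierID, CustomsCode, Destination, ETA, Origin, PortCode, ShipmentID, Weight}, which is every attribute, so {CustomsCode, ETA} is a candidate key.
{CustomsCode, ShipmentID}⁺ = {CarrierID, CustomsCode, Destination, ETA, Origin, PortCode, ShipmentID, Weight}, which is every attribute, so {CustomsCode, ShipmentID} is a candidate key.
{CarrierID, ETA, PortCode}⁺ = {CarrierID, CustomsCode, Destination, ETA, Origin, PortCode, ShipmentID, Weight}, which is every attribute, so {CarrierID, ETA, PortCode} is a candidate key.
No proper subset of any of these is a key, and no other minimal superkey exists.

{CarrierID, ETA, PortCode}, {CustomsCode, ETA}, {CustomsCode, ShipmentID}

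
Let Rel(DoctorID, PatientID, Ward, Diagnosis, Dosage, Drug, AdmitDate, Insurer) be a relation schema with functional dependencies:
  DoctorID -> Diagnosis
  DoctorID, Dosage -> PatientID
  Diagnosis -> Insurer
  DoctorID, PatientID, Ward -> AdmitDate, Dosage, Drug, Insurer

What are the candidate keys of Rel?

{DoctorID, Dosage, Ward}, {DoctorID, PatientID, Ward}

{DoctorID, Ward} never appear on the right of any FD, so every key must include all of them.
{DoctorID, Dosage, Ward} is a candidate key since {DoctorID, Dosage, Ward}⁺ = {AdmitDate, Diagnosis, DoctorID, Dosage, Drug, Insurer, PatientID, Ward} covers every attribute.
{DoctorID, PatientID, Ward} is a candidate key since {DoctorID, PatientID, Ward}⁺ = {AdmitDate, Diagnosis, DoctorID, Dosage, Drug, Insurer, PatientID, Ward} covers every attribute.
No proper subset of any of these is a key, and no other minimal superkey exists.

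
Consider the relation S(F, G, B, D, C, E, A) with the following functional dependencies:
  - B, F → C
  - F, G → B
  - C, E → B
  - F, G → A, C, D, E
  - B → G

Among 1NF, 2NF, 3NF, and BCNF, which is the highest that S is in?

3NF

Candidate keys: {B, F}, {C, E, F}, {F, G}. Prime attributes: {B, C, E, F, G}.
For C, E → B we have {C, E}⁺ = {B, C, E, G}; {C, E} is not a superkey, so BCNF fails.
Since {B} ⊆ prime attributes and every other non-superkey FD also has a prime right side, the schema is in 3NF.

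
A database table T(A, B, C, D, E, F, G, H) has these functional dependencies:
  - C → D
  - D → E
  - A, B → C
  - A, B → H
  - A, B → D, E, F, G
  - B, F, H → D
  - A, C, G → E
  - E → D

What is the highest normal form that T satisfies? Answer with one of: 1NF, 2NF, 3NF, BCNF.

2NF

Candidate key: {A, B}. Prime attributes: {A, B}.
C → D: {C}⁺ = {C, D, E}, which is not all of the attributes, so the left side is not a superkey — BCNF is violated.
C → D has non-prime {D} on the right and a non-superkey on the left, so 3NF fails.
No proper subset of a key has a non-prime attribute in its closure, so there is no partial dependency; 2NF holds.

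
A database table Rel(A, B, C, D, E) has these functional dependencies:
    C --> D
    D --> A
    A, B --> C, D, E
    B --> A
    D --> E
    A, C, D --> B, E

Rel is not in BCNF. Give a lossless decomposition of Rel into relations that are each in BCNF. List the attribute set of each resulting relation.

Candidate keys of the original relation: {B}, {C}.
Within {A, B, C, D, E}: {D}⁺ ∩ {A, B, C, D, E} = {A, D, E}, not the whole set, so D --> A, E violates BCNF; decompose into {A, D, E} and {B, C, D}.
{A, D, E} is in BCNF.
{B, C, D} is in BCNF.

{A, D, E}; {B, C, D}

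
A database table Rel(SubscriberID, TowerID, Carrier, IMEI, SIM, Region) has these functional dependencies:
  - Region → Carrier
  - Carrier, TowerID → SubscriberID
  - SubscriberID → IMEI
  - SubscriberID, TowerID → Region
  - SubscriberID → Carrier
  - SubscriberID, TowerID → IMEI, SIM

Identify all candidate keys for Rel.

No FD produces {TowerID}, so it must be in every candidate key.
{Carrier, TowerID}⁺ = {Carrier, IMEI, Region, SIM, SubscriberID, TowerID}, which is every attribute, so {Carrier, TowerID} is a candidate key.
{Region, TowerID}⁺ = {Carrier, IMEI, Region, SIM, SubscriberID, TowerID}, which is every attribute, so {Region, TowerID} is a candidate key.
{SubscriberID, TowerID}⁺ = {Carrier, IMEI, Region, SIM, SubscriberID, TowerID}, which is every attribute, so {SubscriberID, TowerID} is a candidate key.
Any other superkey properly contains one of these, so there are no further candidate keys.

{Carrier, TowerID}, {Region, TowerID}, {SubscriberID, TowerID}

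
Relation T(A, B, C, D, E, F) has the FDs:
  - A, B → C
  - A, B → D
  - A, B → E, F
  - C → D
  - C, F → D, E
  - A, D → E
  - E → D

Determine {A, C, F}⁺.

Start with {A, C, F}.
C → D applies; add {D} → now {A, C, D, F}.
C, F → D, E applies; add {E} → now {A, C, D, E, F}.
No further FD applies.

{A, C, D, E, F}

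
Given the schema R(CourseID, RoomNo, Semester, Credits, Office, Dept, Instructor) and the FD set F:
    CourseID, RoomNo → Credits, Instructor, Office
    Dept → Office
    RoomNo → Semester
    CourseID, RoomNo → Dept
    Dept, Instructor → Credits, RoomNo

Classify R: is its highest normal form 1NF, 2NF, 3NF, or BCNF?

Candidate keys: {CourseID, Dept, Instructor}, {CourseID, RoomNo}. Prime attributes: {CourseID, Dept, Instructor, RoomNo}.
For Dept → Office we have {Dept}⁺ = {Dept, Office}; {Dept} is not a superkey, so BCNF fails.
Dept → Office has non-prime {Office} on the right and a non-superkey on the left, so 3NF fails.
Since {RoomNo} ⊂ {CourseID, RoomNo} and {RoomNo}⁺ ⊇ {Semester} with {Semester} non-prime, there is a partial dependency; 2NF fails.

1NF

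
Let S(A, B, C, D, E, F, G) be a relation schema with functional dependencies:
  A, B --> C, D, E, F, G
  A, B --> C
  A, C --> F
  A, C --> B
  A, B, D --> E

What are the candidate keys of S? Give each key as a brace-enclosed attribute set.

{A, B}, {A, C}

Attributes never on any right-hand side: {A} — every candidate key must contain it.
{A, B} is a candidate key since {A, B}⁺ = {A, B, C, D, E, F, G} covers every attribute.
{A, C} is a candidate key since {A, C}⁺ = {A, B, C, D, E, F, G} covers every attribute.
No proper subset of any of these is a key, and no other minimal superkey exists.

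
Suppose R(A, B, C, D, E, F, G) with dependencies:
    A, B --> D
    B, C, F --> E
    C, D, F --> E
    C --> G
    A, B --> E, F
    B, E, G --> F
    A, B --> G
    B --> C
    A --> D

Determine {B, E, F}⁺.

{B, C, E, F, G}

Start with {B, E, F}.
B --> C applies; add {C} → now {B, C, E, F}.
C --> G applies; add {G} → now {B, C, E, F, G}.
No further FD applies.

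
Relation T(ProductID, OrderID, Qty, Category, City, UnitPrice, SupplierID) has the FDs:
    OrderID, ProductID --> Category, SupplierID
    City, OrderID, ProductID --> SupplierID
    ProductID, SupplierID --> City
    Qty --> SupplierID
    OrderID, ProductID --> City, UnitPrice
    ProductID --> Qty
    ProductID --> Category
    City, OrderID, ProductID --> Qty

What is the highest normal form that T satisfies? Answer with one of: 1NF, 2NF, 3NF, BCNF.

1NF

Candidate key: {OrderID, ProductID}. Prime attributes: {OrderID, ProductID}.
ProductID, SupplierID --> City: {ProductID, SupplierID}⁺ = {Category, City, ProductID, Qty, SupplierID}, which is not all of the attributes, so the left side is not a superkey — BCNF is violated.
ProductID, SupplierID --> City has non-prime {City} on the right and a non-superkey on the left, so 3NF fails.
{ProductID} is a proper subset of the key {OrderID, ProductID}, and {ProductID}⁺ contains the non-prime attributes {Category, City, Qty, SupplierID} — a partial dependency, so 2NF is violated.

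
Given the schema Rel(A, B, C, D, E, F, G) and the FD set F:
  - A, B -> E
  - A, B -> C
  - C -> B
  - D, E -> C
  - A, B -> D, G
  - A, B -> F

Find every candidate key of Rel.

{A} never appears on the right of any FD, so every key must include it.
{A, B}⁺ = {A, B, C, D, E, F, G} — all of the relation — so {A, B} is a candidate key.
{A, C}⁺ = {A, B, C, D, E, F, G} — all of the relation — so {A, C} is a candidate key.
{A, D, E}⁺ = {A, B, C, D, E, F, G} — all of the relation — so {A, D, E} is a candidate key.
These are minimal and exhaustive — every other superkey contains one of them.

{A, B}, {A, C}, {A, D, E}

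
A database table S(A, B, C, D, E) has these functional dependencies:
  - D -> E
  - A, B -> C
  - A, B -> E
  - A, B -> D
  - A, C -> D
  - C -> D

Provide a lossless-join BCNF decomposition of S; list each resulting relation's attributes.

Candidate key of the original relation: {A, B}.
Within {A, B, C, D, E}: {D}⁺ ∩ {A, B, C, D, E} = {D, E}, not the whole set, so D -> E violates BCNF; decompose into {D, E} and {A, B, C, D}.
{D, E}: every determinant is a superkey — BCNF.
Within {A, B, C, D}: {A, C}⁺ ∩ {A, B, C, D} = {A, C, D}, not the whole set, so A, C -> D violates BCNF; decompose into {A, C, D} and {A, B, C}.
Within {A, C, D}: {C}⁺ ∩ {A, C, D} = {C, D}, not the whole set, so C -> D violates BCNF; decompose into {C, D} and {A, C}.
{C, D}: every determinant is a superkey — BCNF.
{A, C}: every determinant is a superkey — BCNF.
{A, B, C}: every determinant is a superkey — BCNF.

{A, B, C}; {C, D}; {D, E}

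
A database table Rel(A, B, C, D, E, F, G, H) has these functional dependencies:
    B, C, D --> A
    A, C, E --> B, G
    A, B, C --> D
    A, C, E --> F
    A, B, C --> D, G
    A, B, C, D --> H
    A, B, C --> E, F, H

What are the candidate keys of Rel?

{C} never appears on the right of any FD, so every key must include it.
Closure of {A, B, C} is {A, B, C, D, E, F, G, H}, the whole schema; {A, B, C} is a candidate key.
Closure of {A, C, E} is {A, B, C, D, E, F, G, H}, the whole schema; {A, C, E} is a candidate key.
Closure of {B, C, D} is {A, B, C, D, E, F, G, H}, the whole schema; {B, C, D} is a candidate key.
Any other superkey properly contains one of these, so there are no further candidate keys.

{A, B, C}, {A, C, E}, {B, C, D}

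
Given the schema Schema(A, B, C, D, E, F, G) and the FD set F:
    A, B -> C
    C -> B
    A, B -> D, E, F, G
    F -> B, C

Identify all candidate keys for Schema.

{A, B}, {A, C}, {A, F}

No FD produces {A}, so it must be in every candidate key.
{A, B} is a candidate key since {A, B}⁺ = {A, B, C, D, E, F, G} covers every attribute.
{A, C} is a candidate key since {A, C}⁺ = {A, B, C, D, E, F, G} covers every attribute.
{A, F} is a candidate key since {A, F}⁺ = {A, B, C, D, E, F, G} covers every attribute.
No proper subset of any of these is a key, and no other minimal superkey exists.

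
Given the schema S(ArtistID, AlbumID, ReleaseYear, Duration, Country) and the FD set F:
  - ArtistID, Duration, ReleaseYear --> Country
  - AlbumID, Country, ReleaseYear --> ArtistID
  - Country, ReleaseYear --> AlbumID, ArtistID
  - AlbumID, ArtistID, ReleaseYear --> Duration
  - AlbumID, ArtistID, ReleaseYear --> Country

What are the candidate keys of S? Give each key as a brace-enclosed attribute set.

{AlbumID, ArtistID, ReleaseYear}, {ArtistID, Duration, ReleaseYear}, {Country, ReleaseYear}

{ReleaseYear} never appears on the right of any FD, so every key must include it.
{Country, ReleaseYear} is a candidate key since {Country, ReleaseYear}⁺ = {AlbumID, ArtistID, Country, Duration, ReleaseYear} covers every attribute.
{AlbumID, ArtistID, ReleaseYear} is a candidate key since {AlbumID, ArtistID, ReleaseYear}⁺ = {AlbumID, ArtistID, Country, Duration, ReleaseYear} covers every attribute.
{ArtistID, Duration, ReleaseYear} is a candidate key since {ArtistID, Duration, ReleaseYear}⁺ = {AlbumID, ArtistID, Country, Duration, ReleaseYear} covers every attribute.
These are minimal and exhaustive — every other superkey contains one of them.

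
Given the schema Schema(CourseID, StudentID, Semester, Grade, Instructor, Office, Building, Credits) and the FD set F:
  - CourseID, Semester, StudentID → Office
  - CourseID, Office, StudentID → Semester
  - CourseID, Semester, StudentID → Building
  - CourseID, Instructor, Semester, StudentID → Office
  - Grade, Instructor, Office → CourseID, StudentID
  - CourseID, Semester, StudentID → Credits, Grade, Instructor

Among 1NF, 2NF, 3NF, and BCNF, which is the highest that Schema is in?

Candidate keys: {CourseID, Office, StudentID}, {CourseID, Semester, StudentID}, {Grade, Instructor, Office}. Prime attributes: {CourseID, Grade, Instructor, Office, Semester, StudentID}.
Each dependency's left side is a superkey — BCNF holds.

BCNF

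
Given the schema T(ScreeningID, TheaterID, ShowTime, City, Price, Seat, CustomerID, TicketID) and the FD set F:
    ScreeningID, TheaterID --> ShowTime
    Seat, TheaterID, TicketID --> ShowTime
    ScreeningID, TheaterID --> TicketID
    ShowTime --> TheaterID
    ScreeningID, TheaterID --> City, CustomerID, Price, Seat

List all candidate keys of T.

{ScreeningID, ShowTime}, {ScreeningID, TheaterID}

Attributes never on any right-hand side: {ScreeningID} — every candidate key must contain it.
{ScreeningID, ShowTime}⁺ = {City, CustomerID, Price, ScreeningID, Seat, ShowTime, TheaterID, TicketID} — all of the relation — so {ScreeningID, ShowTime} is a candidate key.
{ScreeningID, TheaterID}⁺ = {City, CustomerID, Price, ScreeningID, Seat, ShowTime, TheaterID, TicketID} — all of the relation — so {ScreeningID, TheaterID} is a candidate key.
These are minimal and exhaustive — every other superkey contains one of them.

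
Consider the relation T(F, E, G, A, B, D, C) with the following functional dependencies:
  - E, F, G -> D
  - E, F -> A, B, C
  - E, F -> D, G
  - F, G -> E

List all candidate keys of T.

{F} never appears on the right of any FD, so every key must include it.
Closure of {E, F} is {A, B, C, D, E, F, G}, the whole schema; {E, F} is a candidate key.
Closure of {F, G} is {A, B, C, D, E, F, G}, the whole schema; {F, G} is a candidate key.
Any other superkey properly contains one of these, so there are no further candidate keys.

{E, F}, {F, G}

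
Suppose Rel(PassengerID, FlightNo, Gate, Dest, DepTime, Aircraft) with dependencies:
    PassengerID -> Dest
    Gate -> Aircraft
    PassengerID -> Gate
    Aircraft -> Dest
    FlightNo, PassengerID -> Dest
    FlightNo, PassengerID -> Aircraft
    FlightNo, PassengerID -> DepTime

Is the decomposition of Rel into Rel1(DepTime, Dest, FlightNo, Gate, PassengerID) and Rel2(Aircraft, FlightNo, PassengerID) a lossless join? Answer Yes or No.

The shared attributes are {FlightNo, PassengerID} and {FlightNo, PassengerID}⁺ = {Aircraft, DepTime, Dest, FlightNo, Gate, PassengerID}.
This includes all of Rel1, so the common attributes are a superkey of Rel1 — the join is lossless.

Yes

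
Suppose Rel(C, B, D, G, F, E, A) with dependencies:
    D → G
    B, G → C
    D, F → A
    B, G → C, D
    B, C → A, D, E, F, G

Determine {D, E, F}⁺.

{A, D, E, F, G}

Start with {D, E, F}.
D → G applies; add {G} → now {D, E, F, G}.
D, F → A applies; add {A} → now {A, D, E, F, G}.
No further FD applies.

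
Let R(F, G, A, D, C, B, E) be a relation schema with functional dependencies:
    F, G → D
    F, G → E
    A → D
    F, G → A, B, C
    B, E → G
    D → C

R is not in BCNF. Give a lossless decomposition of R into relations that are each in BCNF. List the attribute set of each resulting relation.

Candidate keys of the original relation: {B, E, F}, {F, G}.
{A, B, C, D, E, F, G}: {A} determines {A, C, D} here but is not a superkey — split on A → C, D, giving {A, C, D} and {A, B, E, F, G}.
{A, C, D}: {D} determines {C, D} here but is not a superkey — split on D → C, giving {C, D} and {A, D}.
{C, D} is in BCNF.
{A, D} is in BCNF.
{A, B, E, F, G}: {B, E} determines {B, E, G} here but is not a superkey — split on B, E → G, giving {B, E, G} and {A, B, E, F}.
{B, E, G} is in BCNF.
{A, B, E, F} is in BCNF.

{A, B, E, F}; {A, D}; {B, E, G}; {C, D}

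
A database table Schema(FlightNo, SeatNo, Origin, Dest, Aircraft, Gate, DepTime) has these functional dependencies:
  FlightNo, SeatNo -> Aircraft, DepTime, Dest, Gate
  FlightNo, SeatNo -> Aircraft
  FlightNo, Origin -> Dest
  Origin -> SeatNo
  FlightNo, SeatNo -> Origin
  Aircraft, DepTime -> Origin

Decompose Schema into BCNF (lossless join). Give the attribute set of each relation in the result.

{Aircraft, DepTime, Dest, FlightNo, Gate}; {Aircraft, DepTime, Origin}; {Origin, SeatNo}

Candidate keys of the original relation: {Aircraft, DepTime, FlightNo}, {FlightNo, Origin}, {FlightNo, SeatNo}.
In {Aircraft, DepTime, Dest, FlightNo, Gate, Origin, SeatNo}, {Origin} is not a superkey ({Origin}⁺ restricted to this set is {Origin, SeatNo}), so split on Origin -> SeatNo into {Origin, SeatNo} and {Aircraft, DepTime, Dest, FlightNo, Gate, Origin}.
{Origin, SeatNo}: every determinant is a superkey — BCNF.
In {Aircraft, DepTime, Dest, FlightNo, Gate, Origin}, {Aircraft, DepTime} is not a superkey ({Aircraft, DepTime}⁺ restricted to this set is {Aircraft, DepTime, Origin}), so split on Aircraft, DepTime -> Origin into {Aircraft, DepTime, Origin} and {Aircraft, DepTime, Dest, FlightNo, Gate}.
{Aircraft, DepTime, Origin}: every determinant is a superkey — BCNF.
{Aircraft, DepTime, Dest, FlightNo, Gate}: every determinant is a superkey — BCNF.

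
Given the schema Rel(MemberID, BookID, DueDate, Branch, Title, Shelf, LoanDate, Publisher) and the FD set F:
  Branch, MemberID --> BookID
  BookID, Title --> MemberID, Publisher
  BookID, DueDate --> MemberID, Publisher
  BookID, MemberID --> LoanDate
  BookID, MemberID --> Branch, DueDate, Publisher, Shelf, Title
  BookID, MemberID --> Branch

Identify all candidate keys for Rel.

{BookID, DueDate}, {BookID, MemberID}, {BookID, Title}, {Branch, MemberID}

{BookID, DueDate}⁺ = {BookID, Branch, DueDate, LoanDate, MemberID, Publisher, Shelf, Title} — all of the relation — so {BookID, DueDate} is a candidate key.
{BookID, MemberID}⁺ = {BookID, Branch, DueDate, LoanDate, MemberID, Publisher, Shelf, Title} — all of the relation — so {BookID, MemberID} is a candidate key.
{BookID, Title}⁺ = {BookID, Branch, DueDate, LoanDate, MemberID, Publisher, Shelf, Title} — all of the relation — so {BookID, Title} is a candidate key.
{Branch, MemberID}⁺ = {BookID, Branch, DueDate, LoanDate, MemberID, Publisher, Shelf, Title} — all of the relation — so {Branch, MemberID} is a candidate key.
No proper subset of any of these is a key, and no other minimal superkey exists.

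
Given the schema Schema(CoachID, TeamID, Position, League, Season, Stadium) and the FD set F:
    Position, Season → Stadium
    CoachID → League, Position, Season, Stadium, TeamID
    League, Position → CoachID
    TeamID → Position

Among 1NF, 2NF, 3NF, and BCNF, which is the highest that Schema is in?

2NF

Candidate keys: {CoachID}, {League, Position}, {League, TeamID}. Prime attributes: {CoachID, League, Position, TeamID}.
For Position, Season → Stadium we have {Position, Season}⁺ = {Position, Season, Stadium}; {Position, Season} is not a superkey, so BCNF fails.
Position, Season → Stadium has non-prime {Stadium} on the right and a non-superkey on the left, so 3NF fails.
No non-prime attribute depends on a proper subset of any candidate key, so 2NF holds.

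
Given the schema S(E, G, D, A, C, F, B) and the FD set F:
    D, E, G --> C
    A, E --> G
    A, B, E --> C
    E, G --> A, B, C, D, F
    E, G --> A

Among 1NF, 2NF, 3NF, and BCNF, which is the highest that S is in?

BCNF

Candidate keys: {A, E}, {E, G}. Prime attributes: {A, E, G}.
Each dependency's left side is a superkey — BCNF holds.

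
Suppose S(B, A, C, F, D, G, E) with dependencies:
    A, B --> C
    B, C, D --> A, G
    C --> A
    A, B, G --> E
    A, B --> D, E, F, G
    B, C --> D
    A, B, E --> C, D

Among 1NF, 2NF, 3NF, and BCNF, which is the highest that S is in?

3NF

Candidate keys: {A, B}, {B, C}. Prime attributes: {A, B, C}.
For C --> A we have {C}⁺ = {A, C}; {C} is not a superkey, so BCNF fails.
Since {A} ⊆ prime attributes and every other non-superkey FD also has a prime right side, the schema is in 3NF.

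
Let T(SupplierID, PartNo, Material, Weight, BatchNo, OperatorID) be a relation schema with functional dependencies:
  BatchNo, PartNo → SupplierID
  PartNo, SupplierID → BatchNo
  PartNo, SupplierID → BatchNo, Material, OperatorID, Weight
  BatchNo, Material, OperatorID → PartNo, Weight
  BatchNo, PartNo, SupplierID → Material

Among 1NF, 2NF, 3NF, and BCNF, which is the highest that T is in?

Candidate keys: {BatchNo, Material, OperatorID}, {BatchNo, PartNo}, {PartNo, SupplierID}. Prime attributes: {BatchNo, Material, OperatorID, PartNo, SupplierID}.
Each dependency's left side is a superkey — BCNF holds.

BCNF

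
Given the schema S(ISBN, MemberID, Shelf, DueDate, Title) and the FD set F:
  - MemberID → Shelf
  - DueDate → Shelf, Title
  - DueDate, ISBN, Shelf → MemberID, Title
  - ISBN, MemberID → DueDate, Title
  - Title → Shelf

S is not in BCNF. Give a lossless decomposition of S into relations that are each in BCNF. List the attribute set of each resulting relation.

Candidate keys of the original relation: {DueDate, ISBN}, {ISBN, MemberID}.
In {DueDate, ISBN, MemberID, Shelf, Title}, {MemberID} is not a superkey ({MemberID}⁺ restricted to this set is {MemberID, Shelf}), so split on MemberID → Shelf into {MemberID, Shelf} and {DueDate, ISBN, MemberID, Title}.
{MemberID, Shelf} is in BCNF.
In {DueDate, ISBN, MemberID, Title}, {DueDate} is not a superkey ({DueDate}⁺ restricted to this set is {DueDate, Title}), so split on DueDate → Title into {DueDate, Title} and {DueDate, ISBN, MemberID}.
{DueDate, Title} is in BCNF.
{DueDate, ISBN, MemberID} is in BCNF.

{DueDate, ISBN, MemberID}; {DueDate, Title}; {MemberID, Shelf}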